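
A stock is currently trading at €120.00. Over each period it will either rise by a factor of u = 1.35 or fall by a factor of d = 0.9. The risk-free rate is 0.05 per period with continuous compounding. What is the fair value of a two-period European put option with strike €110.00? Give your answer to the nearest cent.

Risk-neutral probability p = (e^0.05 − 0.9)/(1.35 − 0.9) = 0.1513/0.4500 = 0.3362
Terminal stock prices: S_uu = 218.7, S_ud = 145.8, S_dd = 97.2
Terminal payoffs (K − S): max(-108.7, 0) = 0, max(-35.8, 0) = 0, max(12.8, 0) = 12.8
Node u (S = 162): V_u = e^(−0.05)·[0.3362·0.0000 + 0.6638·0.0000] = 0.0000
Node d (S = 108): V_d = e^(−0.05)·[0.3362·0.0000 + 0.6638·12.8000] = 8.0828
Node 0 (S = 120): V_0 = e^(−0.05)·[0.3362·0.0000 + 0.6638·8.0828] = 5.1040

€5.10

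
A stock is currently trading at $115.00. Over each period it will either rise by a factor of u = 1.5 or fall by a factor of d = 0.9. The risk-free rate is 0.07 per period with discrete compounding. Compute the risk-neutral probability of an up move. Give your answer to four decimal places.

p = 0.2833

Risk-neutral probability p = (1 + 0.07 − 0.9)/(1.5 − 0.9) = 0.1700/0.6000 = 0.2833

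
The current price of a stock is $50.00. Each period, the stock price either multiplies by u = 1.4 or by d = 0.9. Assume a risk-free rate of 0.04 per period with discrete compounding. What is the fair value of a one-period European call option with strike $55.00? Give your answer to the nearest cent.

Risk-neutral probability p = (1 + 0.04 − 0.9)/(1.4 − 0.9) = 0.1400/0.5000 = 0.2800
Terminal stock prices: S_u = 70, S_d = 45
Terminal payoffs (S − K): max(15, 0) = 15, max(-10, 0) = 0
Node 0 (S = 50): V_0 = 1/1.04·[0.2800·15.0000 + 0.7200·0.0000] = 4.0385

$4.04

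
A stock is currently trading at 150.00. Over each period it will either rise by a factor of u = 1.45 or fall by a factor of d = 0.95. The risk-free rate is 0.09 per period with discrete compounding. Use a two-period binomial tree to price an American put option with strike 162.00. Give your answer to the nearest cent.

Risk-neutral probability p = (1 + 0.09 − 0.95)/(1.45 − 0.95) = 0.1400/0.5000 = 0.2800
Terminal stock prices: S_uu = 315.4, S_ud = 206.6, S_dd = 135.4
Terminal payoffs (K − S): max(-153.4, 0) = 0, max(-44.62, 0) = 0, max(26.62, 0) = 26.62
Node u (S = 217.5): continuation = 1/1.09·[0.2800·0.0000 + 0.7200·0.0000] = 0.0000; exercise value = 0.0000 ≤ continuation, so V_u = 0.0000
Node d (S = 142.5): continuation = 1/1.09·[0.2800·0.0000 + 0.7200·26.6250] = 17.5872; exercise value = 19.5000 > continuation, so V_d = 19.5000 (exercise)
Node 0 (S = 150): continuation = 1/1.09·[0.2800·0.0000 + 0.7200·19.5000] = 12.8807; exercise value = 12.0000 ≤ continuation, so V_0 = 12.8807

12.88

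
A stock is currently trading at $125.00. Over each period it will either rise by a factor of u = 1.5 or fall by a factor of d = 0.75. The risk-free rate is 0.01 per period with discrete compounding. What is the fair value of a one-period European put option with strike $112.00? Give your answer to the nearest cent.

$11.81

Risk-neutral probability p = (1 + 0.01 − 0.75)/(1.5 − 0.75) = 0.2600/0.7500 = 0.3467
Terminal stock prices: S_u = 187.5, S_d = 93.75
Terminal payoffs (K − S): max(-75.5, 0) = 0, max(18.25, 0) = 18.25
Node 0 (S = 125): V_0 = 1/1.01·[0.3467·0.0000 + 0.6533·18.2500] = 11.8053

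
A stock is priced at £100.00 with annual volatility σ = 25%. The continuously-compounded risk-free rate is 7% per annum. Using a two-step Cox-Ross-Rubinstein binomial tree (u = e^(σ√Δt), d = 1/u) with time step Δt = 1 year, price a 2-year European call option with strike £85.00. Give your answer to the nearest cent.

CRR parameters: u = e^(σ√Δt) = e^(0.25·√1) = 1.2840, d = 1/u = 0.7788
Per-period rate: rΔt = 0.07·1 = 0.07, so R = e^0.07 = 1.0725
Risk-neutral probability p = (e^0.07 − 0.7788)/(1.2840 − 0.7788) = 0.2937/0.5052 = 0.5813
Terminal stock prices: S_uu = 164.9, S_ud = 100, S_dd = 60.65
Terminal payoffs (S − K): max(79.87, 0) = 79.87, max(15, 0) = 15, max(-24.35, 0) = 0
Node u (S = 128.4): V_u = e^(−0.07)·[0.5813·79.8721 + 0.4187·15.0000] = 49.1491
Node d (S = 77.88): V_d = e^(−0.07)·[0.5813·15.0000 + 0.4187·0.0000] = 8.1306
Node 0 (S = 100): V_0 = e^(−0.07)·[0.5813·49.1491 + 0.4187·8.1306] = 29.8145

£29.81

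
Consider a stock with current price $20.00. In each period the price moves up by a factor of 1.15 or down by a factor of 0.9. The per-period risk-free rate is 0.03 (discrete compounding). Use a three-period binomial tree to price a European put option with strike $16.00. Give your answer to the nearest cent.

Risk-neutral probability p = (1 + 0.03 − 0.9)/(1.15 − 0.9) = 0.1300/0.2500 = 0.5200
Terminal stock prices: S_uuu = 30.42, S_uud = 23.8, S_udd = 18.63, S_ddd = 14.58
Terminal payoffs (K − S): max(-14.42, 0) = 0, max(-7.805, 0) = 0, max(-2.63, 0) = 0, max(1.42, 0) = 1.42
Node uu (S = 26.45): V_uu = 1/1.03·[0.5200·0.0000 + 0.4800·0.0000] = 0.0000
Node ud (S = 20.7): V_ud = 1/1.03·[0.5200·0.0000 + 0.4800·0.0000] = 0.0000
Node dd (S = 16.2): V_dd = 1/1.03·[0.5200·0.0000 + 0.4800·1.4200] = 0.6617
Node u (S = 23): V_u = 1/1.03·[0.5200·0.0000 + 0.4800·0.0000] = 0.0000
Node d (S = 18): V_d = 1/1.03·[0.5200·0.0000 + 0.4800·0.6617] = 0.3084
Node 0 (S = 20): V_0 = 1/1.03·[0.5200·0.0000 + 0.4800·0.3084] = 0.1437

$0.14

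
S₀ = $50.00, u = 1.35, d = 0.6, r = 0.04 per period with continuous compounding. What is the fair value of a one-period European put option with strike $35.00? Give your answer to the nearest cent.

Risk-neutral probability p = (e^0.04 − 0.6)/(1.35 − 0.6) = 0.4408/0.7500 = 0.5877
Terminal stock prices: S_u = 67.5, S_d = 30
Terminal payoffs (K − S): max(-32.5, 0) = 0, max(5, 0) = 5
Node 0 (S = 50): V_0 = e^(−0.04)·[0.5877·0.0000 + 0.4123·5.0000] = 1.9804

$1.98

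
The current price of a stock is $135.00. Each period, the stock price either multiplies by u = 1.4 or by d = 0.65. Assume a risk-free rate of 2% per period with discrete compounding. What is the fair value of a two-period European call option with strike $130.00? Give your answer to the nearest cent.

$31.49

Risk-neutral probability p = (1 + 0.02 − 0.65)/(1.4 − 0.65) = 0.3700/0.7500 = 0.4933
Terminal stock prices: S_uu = 264.6, S_ud = 122.9, S_dd = 57.04
Terminal payoffs (S − K): max(134.6, 0) = 134.6, max(-7.15, 0) = 0, max(-72.96, 0) = 0
Node u (S = 189): V_u = 1/1.02·[0.4933·134.6000 + 0.5067·0.0000] = 65.1007
Node d (S = 87.75): V_d = 1/1.02·[0.4933·0.0000 + 0.5067·0.0000] = 0.0000
Node 0 (S = 135): V_0 = 1/1.02·[0.4933·65.1007 + 0.5067·0.0000] = 31.4866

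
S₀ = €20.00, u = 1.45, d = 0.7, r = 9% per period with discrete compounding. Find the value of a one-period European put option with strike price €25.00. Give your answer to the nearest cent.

Risk-neutral probability p = (1 + 0.09 − 0.7)/(1.45 − 0.7) = 0.3900/0.7500 = 0.5200
Terminal stock prices: S_u = 29, S_d = 14
Terminal payoffs (K − S): max(-4, 0) = 0, max(11, 0) = 11
Node 0 (S = 20): V_0 = 1/1.09·[0.5200·0.0000 + 0.4800·11.0000] = 4.8440

€4.84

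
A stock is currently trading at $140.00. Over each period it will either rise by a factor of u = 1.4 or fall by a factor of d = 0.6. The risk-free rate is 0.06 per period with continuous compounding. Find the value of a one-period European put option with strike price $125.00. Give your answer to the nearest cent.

Risk-neutral probability p = (e^0.06 − 0.6)/(1.4 − 0.6) = 0.4618/0.8000 = 0.5773
Terminal stock prices: S_u = 196, S_d = 84
Terminal payoffs (K − S): max(-71, 0) = 0, max(41, 0) = 41
Node 0 (S = 140): V_0 = e^(−0.06)·[0.5773·0.0000 + 0.4227·41.0000] = 16.3216

$16.32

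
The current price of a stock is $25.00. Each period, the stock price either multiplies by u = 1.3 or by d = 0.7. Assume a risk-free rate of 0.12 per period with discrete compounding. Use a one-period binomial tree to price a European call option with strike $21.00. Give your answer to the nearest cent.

$7.19

Risk-neutral probability p = (1 + 0.12 − 0.7)/(1.3 − 0.7) = 0.4200/0.6000 = 0.7000
Terminal stock prices: S_u = 32.5, S_d = 17.5
Terminal payoffs (S − K): max(11.5, 0) = 11.5, max(-3.5, 0) = 0
Node 0 (S = 25): V_0 = 1/1.12·[0.7000·11.5000 + 0.3000·0.0000] = 7.1875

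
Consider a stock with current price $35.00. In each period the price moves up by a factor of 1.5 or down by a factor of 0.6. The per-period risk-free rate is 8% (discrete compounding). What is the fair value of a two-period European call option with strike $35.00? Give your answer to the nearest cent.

$10.67

Risk-neutral probability p = (1 + 0.08 − 0.6)/(1.5 − 0.6) = 0.4800/0.9000 = 0.5333
Terminal stock prices: S_uu = 78.75, S_ud = 31.5, S_dd = 12.6
Terminal payoffs (S − K): max(43.75, 0) = 43.75, max(-3.5, 0) = 0, max(-22.4, 0) = 0
Node u (S = 52.5): V_u = 1/1.08·[0.5333·43.7500 + 0.4667·0.0000] = 21.6049
Node d (S = 21): V_d = 1/1.08·[0.5333·0.0000 + 0.4667·0.0000] = 0.0000
Node 0 (S = 35): V_0 = 1/1.08·[0.5333·21.6049 + 0.4667·0.0000] = 10.6691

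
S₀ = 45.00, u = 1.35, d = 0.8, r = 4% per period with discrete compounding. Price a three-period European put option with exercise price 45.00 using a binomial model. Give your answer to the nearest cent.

Risk-neutral probability p = (1 + 0.04 − 0.8)/(1.35 − 0.8) = 0.2400/0.5500 = 0.4364
Terminal stock prices: S_uuu = 110.7, S_uud = 65.61, S_udd = 38.88, S_ddd = 23.04
Terminal payoffs (K − S): max(-65.72, 0) = 0, max(-20.61, 0) = 0, max(6.12, 0) = 6.12, max(21.96, 0) = 21.96
Node uu (S = 82.01): V_uu = 1/1.04·[0.4364·0.0000 + 0.5636·0.0000] = 0.0000
Node ud (S = 48.6): V_ud = 1/1.04·[0.4364·0.0000 + 0.5636·6.1200] = 3.3168
Node dd (S = 28.8): V_dd = 1/1.04·[0.4364·6.1200 + 0.5636·21.9600] = 14.4692
Node u (S = 60.75): V_u = 1/1.04·[0.4364·0.0000 + 0.5636·3.3168] = 1.7976
Node d (S = 36): V_d = 1/1.04·[0.4364·3.3168 + 0.5636·14.4692] = 9.2334
Node 0 (S = 45): V_0 = 1/1.04·[0.4364·1.7976 + 0.5636·9.2334] = 5.7583

5.76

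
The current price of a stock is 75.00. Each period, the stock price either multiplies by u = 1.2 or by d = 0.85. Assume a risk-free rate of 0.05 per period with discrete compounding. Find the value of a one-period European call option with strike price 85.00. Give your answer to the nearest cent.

2.72

Risk-neutral probability p = (1 + 0.05 − 0.85)/(1.2 − 0.85) = 0.2000/0.3500 = 0.5714
Terminal stock prices: S_u = 90, S_d = 63.75
Terminal payoffs (S − K): max(5, 0) = 5, max(-21.25, 0) = 0
Node 0 (S = 75): V_0 = 1/1.05·[0.5714·5.0000 + 0.4286·0.0000] = 2.7211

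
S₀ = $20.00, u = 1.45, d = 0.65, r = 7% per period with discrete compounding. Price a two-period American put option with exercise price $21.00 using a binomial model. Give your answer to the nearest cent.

$4.02

Risk-neutral probability p = (1 + 0.07 − 0.65)/(1.45 − 0.65) = 0.4200/0.8000 = 0.5250
Terminal stock prices: S_uu = 42.05, S_ud = 18.85, S_dd = 8.45
Terminal payoffs (K − S): max(-21.05, 0) = 0, max(2.15, 0) = 2.15, max(12.55, 0) = 12.55
Node u (S = 29): continuation = 1/1.07·[0.5250·0.0000 + 0.4750·2.1500] = 0.9544; exercise value = 0.0000 ≤ continuation, so V_u = 0.9544
Node d (S = 13): continuation = 1/1.07·[0.5250·2.1500 + 0.4750·12.5500] = 6.6262; exercise value = 8.0000 > continuation, so V_d = 8.0000 (exercise)
Node 0 (S = 20): continuation = 1/1.07·[0.5250·0.9544 + 0.4750·8.0000] = 4.0197; exercise value = 1.0000 ≤ continuation, so V_0 = 4.0197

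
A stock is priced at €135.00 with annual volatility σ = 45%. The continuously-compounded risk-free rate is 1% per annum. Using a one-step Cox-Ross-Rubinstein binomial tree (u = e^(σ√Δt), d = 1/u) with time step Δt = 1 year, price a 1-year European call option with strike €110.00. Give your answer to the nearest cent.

€40.30

CRR parameters: u = e^(σ√Δt) = e^(0.45·√1) = 1.5683, d = 1/u = 0.6376
Per-period rate: rΔt = 0.01·1 = 0.01, so R = e^0.01 = 1.0101
Risk-neutral probability p = (e^0.01 − 0.6376)/(1.5683 − 0.6376) = 0.3724/0.9307 = 0.4002
Terminal stock prices: S_u = 211.7, S_d = 86.08
Terminal payoffs (S − K): max(101.7, 0) = 101.7, max(-23.92, 0) = 0
Node 0 (S = 135): V_0 = e^(−0.01)·[0.4002·101.7221 + 0.5998·0.0000] = 40.3001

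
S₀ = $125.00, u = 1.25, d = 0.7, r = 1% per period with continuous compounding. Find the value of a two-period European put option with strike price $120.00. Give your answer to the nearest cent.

$16.08

Risk-neutral probability p = (e^0.01 − 0.7)/(1.25 − 0.7) = 0.3101/0.5500 = 0.5637
Terminal stock prices: S_uu = 195.3, S_ud = 109.4, S_dd = 61.25
Terminal payoffs (K − S): max(-75.31, 0) = 0, max(10.62, 0) = 10.62, max(58.75, 0) = 58.75
Node u (S = 156.2): V_u = e^(−0.01)·[0.5637·0.0000 + 0.4363·10.6250] = 4.5893
Node d (S = 87.5): V_d = e^(−0.01)·[0.5637·10.6250 + 0.4363·58.7500] = 31.3060
Node 0 (S = 125): V_0 = e^(−0.01)·[0.5637·4.5893 + 0.4363·31.3060] = 16.0834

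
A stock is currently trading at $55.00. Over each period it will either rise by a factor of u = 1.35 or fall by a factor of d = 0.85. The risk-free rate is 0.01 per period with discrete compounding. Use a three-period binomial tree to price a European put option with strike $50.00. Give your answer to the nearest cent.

Risk-neutral probability p = (1 + 0.01 − 0.85)/(1.35 − 0.85) = 0.1600/0.5000 = 0.3200
Terminal stock prices: S_uuu = 135.3, S_uud = 85.2, S_udd = 53.65, S_ddd = 33.78
Terminal payoffs (K − S): max(-85.32, 0) = 0, max(-35.2, 0) = 0, max(-3.646, 0) = 0, max(16.22, 0) = 16.22
Node uu (S = 100.2): V_uu = 1/1.01·[0.3200·0.0000 + 0.6800·0.0000] = 0.0000
Node ud (S = 63.11): V_ud = 1/1.01·[0.3200·0.0000 + 0.6800·0.0000] = 0.0000
Node dd (S = 39.74): V_dd = 1/1.01·[0.3200·0.0000 + 0.6800·16.2231] = 10.9225
Node u (S = 74.25): V_u = 1/1.01·[0.3200·0.0000 + 0.6800·0.0000] = 0.0000
Node d (S = 46.75): V_d = 1/1.01·[0.3200·0.0000 + 0.6800·10.9225] = 7.3538
Node 0 (S = 55): V_0 = 1/1.01·[0.3200·0.0000 + 0.6800·7.3538] = 4.9510

$4.95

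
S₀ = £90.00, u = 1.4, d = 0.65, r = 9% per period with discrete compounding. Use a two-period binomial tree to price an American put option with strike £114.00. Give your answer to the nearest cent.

Risk-neutral probability p = (1 + 0.09 − 0.65)/(1.4 − 0.65) = 0.4400/0.7500 = 0.5867
Terminal stock prices: S_uu = 176.4, S_ud = 81.9, S_dd = 38.03
Terminal payoffs (K − S): max(-62.4, 0) = 0, max(32.1, 0) = 32.1, max(75.97, 0) = 75.97
Node u (S = 126): continuation = 1/1.09·[0.5867·0.0000 + 0.4133·32.1000] = 12.1725; exercise value = 0.0000 ≤ continuation, so V_u = 12.1725
Node d (S = 58.5): continuation = 1/1.09·[0.5867·32.1000 + 0.4133·75.9750] = 46.0872; exercise value = 55.5000 > continuation, so V_d = 55.5000 (exercise)
Node 0 (S = 90): continuation = 1/1.09·[0.5867·12.1725 + 0.4133·55.5000] = 27.5974; exercise value = 24.0000 ≤ continuation, so V_0 = 27.5974

£27.60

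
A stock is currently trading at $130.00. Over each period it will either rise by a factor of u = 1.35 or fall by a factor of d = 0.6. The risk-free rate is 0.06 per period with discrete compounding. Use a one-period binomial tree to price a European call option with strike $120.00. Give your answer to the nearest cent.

Risk-neutral probability p = (1 + 0.06 − 0.6)/(1.35 − 0.6) = 0.4600/0.7500 = 0.6133
Terminal stock prices: S_u = 175.5, S_d = 78
Terminal payoffs (S − K): max(55.5, 0) = 55.5, max(-42, 0) = 0
Node 0 (S = 130): V_0 = 1/1.06·[0.6133·55.5000 + 0.3867·0.0000] = 32.1132

$32.11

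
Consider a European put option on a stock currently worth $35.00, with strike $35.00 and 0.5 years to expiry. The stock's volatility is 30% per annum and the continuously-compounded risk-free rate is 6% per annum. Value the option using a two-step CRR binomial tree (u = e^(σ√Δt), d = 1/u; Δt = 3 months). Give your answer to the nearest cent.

$2.09

CRR parameters: u = e^(σ√Δt) = e^(0.3·√0.25) = 1.1618, d = 1/u = 0.8607
Per-period rate: rΔt = 0.06·0.25 = 0.015, so R = e^0.015 = 1.0151
Risk-neutral probability p = (e^0.015 − 0.8607)/(1.1618 − 0.8607) = 0.1544/0.3011 = 0.5128
Terminal stock prices: S_uu = 47.25, S_ud = 35, S_dd = 25.93
Terminal payoffs (K − S): max(-12.25, 0) = 0, max(0, 0) = 0, max(9.071, 0) = 9.071
Node u (S = 40.66): V_u = e^(−0.015)·[0.5128·0.0000 + 0.4872·0.0000] = 0.0000
Node d (S = 30.12): V_d = e^(−0.015)·[0.5128·0.0000 + 0.4872·9.0714] = 4.3541
Node 0 (S = 35): V_0 = e^(−0.015)·[0.5128·0.0000 + 0.4872·4.3541] = 2.0899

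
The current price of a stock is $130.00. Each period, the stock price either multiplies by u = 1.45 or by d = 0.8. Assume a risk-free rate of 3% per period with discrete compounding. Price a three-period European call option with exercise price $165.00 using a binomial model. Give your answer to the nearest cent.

Risk-neutral probability p = (1 + 0.03 − 0.8)/(1.45 − 0.8) = 0.2300/0.6500 = 0.3538
Terminal stock prices: S_uuu = 396.3, S_uud = 218.7, S_udd = 120.6, S_ddd = 66.56
Terminal payoffs (S − K): max(231.3, 0) = 231.3, max(53.66, 0) = 53.66, max(-44.36, 0) = 0, max(-98.44, 0) = 0
Node uu (S = 273.3): V_uu = 1/1.03·[0.3538·231.3212 + 0.6462·53.6600] = 113.1308
Node ud (S = 150.8): V_ud = 1/1.03·[0.3538·53.6600 + 0.6462·0.0000] = 18.4344
Node dd (S = 83.2): V_dd = 1/1.03·[0.3538·0.0000 + 0.6462·0.0000] = 0.0000
Node u (S = 188.5): V_u = 1/1.03·[0.3538·113.1308 + 0.6462·18.4344] = 50.4295
Node d (S = 104): V_d = 1/1.03·[0.3538·18.4344 + 0.6462·0.0000] = 6.3329
Node 0 (S = 130): V_0 = 1/1.03·[0.3538·50.4295 + 0.6462·6.3329] = 21.2974

$21.30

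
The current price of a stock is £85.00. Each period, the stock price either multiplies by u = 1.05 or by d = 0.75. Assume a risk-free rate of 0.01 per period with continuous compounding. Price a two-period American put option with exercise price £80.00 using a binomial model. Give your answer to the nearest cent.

Risk-neutral probability p = (e^0.01 − 0.75)/(1.05 − 0.75) = 0.2601/0.3000 = 0.8668
Terminal stock prices: S_uu = 93.71, S_ud = 66.94, S_dd = 47.81
Terminal payoffs (K − S): max(-13.71, 0) = 0, max(13.06, 0) = 13.06, max(32.19, 0) = 32.19
Node u (S = 89.25): continuation = e^(−0.01)·[0.8668·0.0000 + 0.1332·13.0625] = 1.7222; exercise value = 0.0000 ≤ continuation, so V_u = 1.7222
Node d (S = 63.75): continuation = e^(−0.01)·[0.8668·13.0625 + 0.1332·32.1875] = 15.4540; exercise value = 16.2500 > continuation, so V_d = 16.2500 (exercise)
Node 0 (S = 85): continuation = e^(−0.01)·[0.8668·1.7222 + 0.1332·16.2500] = 3.6204; exercise value = 0.0000 ≤ continuation, so V_0 = 3.6204

£3.62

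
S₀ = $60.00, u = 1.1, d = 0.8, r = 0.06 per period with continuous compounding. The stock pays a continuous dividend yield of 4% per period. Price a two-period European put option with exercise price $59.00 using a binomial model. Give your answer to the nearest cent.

$3.44

Per-period risk-free factor R = e^0.06 = 1.0618; dividend-adjusted growth = e^(0.06−0.04) = 1.0202.
Risk-neutral probability p = (1.0202 − 0.8)/(1.1 − 0.8) = 0.2202/0.3000 = 0.7340
Terminal stock prices: S_uu = 72.6, S_ud = 52.8, S_dd = 38.4
Terminal payoffs (K − S): max(-13.6, 0) = 0, max(6.2, 0) = 6.2, max(20.6, 0) = 20.6
Node u (S = 66): V_u = e^(−0.06)·[0.7340·0.0000 + 0.2660·6.2000] = 1.5531
Node d (S = 48): V_d = e^(−0.06)·[0.7340·6.2000 + 0.2660·20.6000] = 9.4462
Node 0 (S = 60): V_0 = e^(−0.06)·[0.7340·1.5531 + 0.2660·9.4462] = 3.4399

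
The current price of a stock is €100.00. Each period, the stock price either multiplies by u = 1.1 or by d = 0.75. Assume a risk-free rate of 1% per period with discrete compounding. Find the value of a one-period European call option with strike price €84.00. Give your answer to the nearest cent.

€19.12

Risk-neutral probability p = (1 + 0.01 − 0.75)/(1.1 − 0.75) = 0.2600/0.3500 = 0.7429
Terminal stock prices: S_u = 110, S_d = 75
Terminal payoffs (S − K): max(26, 0) = 26, max(-9, 0) = 0
Node 0 (S = 100): V_0 = 1/1.01·[0.7429·26.0000 + 0.2571·0.0000] = 19.1231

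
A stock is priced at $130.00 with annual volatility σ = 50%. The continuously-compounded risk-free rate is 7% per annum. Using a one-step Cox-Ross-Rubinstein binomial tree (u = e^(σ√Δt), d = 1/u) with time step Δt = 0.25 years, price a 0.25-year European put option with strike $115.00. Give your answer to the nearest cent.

$7.13

CRR parameters: u = e^(σ√Δt) = e^(0.5·√0.25) = 1.2840, d = 1/u = 0.7788
Per-period rate: rΔt = 0.07·0.25 = 0.0175, so R = e^0.0175 = 1.0177
Risk-neutral probability p = (e^0.0175 − 0.7788)/(1.2840 − 0.7788) = 0.2389/0.5052 = 0.4728
Terminal stock prices: S_u = 166.9, S_d = 101.2
Terminal payoffs (K − S): max(-51.92, 0) = 0, max(13.76, 0) = 13.76
Node 0 (S = 130): V_0 = e^(−0.0175)·[0.4728·0.0000 + 0.5272·13.7559] = 7.1268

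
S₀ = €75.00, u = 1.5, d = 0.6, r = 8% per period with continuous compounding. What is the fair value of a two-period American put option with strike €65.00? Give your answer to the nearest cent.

Risk-neutral probability p = (e^0.08 − 0.6)/(1.5 − 0.6) = 0.4833/0.9000 = 0.5370
Terminal stock prices: S_uu = 168.8, S_ud = 67.5, S_dd = 27
Terminal payoffs (K − S): max(-103.8, 0) = 0, max(-2.5, 0) = 0, max(38, 0) = 38
Node u (S = 112.5): continuation = e^(−0.08)·[0.5370·0.0000 + 0.4630·0.0000] = 0.0000; exercise value = 0.0000 ≤ continuation, so V_u = 0.0000
Node d (S = 45): continuation = e^(−0.08)·[0.5370·0.0000 + 0.4630·38.0000] = 16.2418; exercise value = 20.0000 > continuation, so V_d = 20.0000 (exercise)
Node 0 (S = 75): continuation = e^(−0.08)·[0.5370·0.0000 + 0.4630·20.0000] = 8.5483; exercise value = 0.0000 ≤ continuation, so V_0 = 8.5483

€8.55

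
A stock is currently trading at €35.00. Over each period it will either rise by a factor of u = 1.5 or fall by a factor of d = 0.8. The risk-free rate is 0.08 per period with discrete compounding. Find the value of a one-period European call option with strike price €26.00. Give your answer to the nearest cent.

Risk-neutral probability p = (1 + 0.08 − 0.8)/(1.5 − 0.8) = 0.2800/0.7000 = 0.4000
Terminal stock prices: S_u = 52.5, S_d = 28
Terminal payoffs (S − K): max(26.5, 0) = 26.5, max(2, 0) = 2
Node 0 (S = 35): V_0 = 1/1.08·[0.4000·26.5000 + 0.6000·2.0000] = 10.9259

€10.93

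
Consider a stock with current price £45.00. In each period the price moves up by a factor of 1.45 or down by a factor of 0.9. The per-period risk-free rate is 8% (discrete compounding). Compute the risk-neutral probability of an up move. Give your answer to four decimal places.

Risk-neutral probability p = (1 + 0.08 − 0.9)/(1.45 − 0.9) = 0.1800/0.5500 = 0.3273

p = 0.3273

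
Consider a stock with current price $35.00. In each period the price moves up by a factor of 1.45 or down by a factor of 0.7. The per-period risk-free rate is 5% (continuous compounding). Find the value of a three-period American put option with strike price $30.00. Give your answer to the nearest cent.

Risk-neutral probability p = (e^0.05 − 0.7)/(1.45 − 0.7) = 0.3513/0.7500 = 0.4684
Terminal stock prices: S_uuu = 106.7, S_uud = 51.51, S_udd = 24.87, S_ddd = 12
Terminal payoffs (K − S): max(-76.7, 0) = 0, max(-21.51, 0) = 0, max(5.133, 0) = 5.133, max(18, 0) = 18
Node uu (S = 73.59): continuation = e^(−0.05)·[0.4684·0.0000 + 0.5316·0.0000] = 0.0000; exercise value = 0.0000 ≤ continuation, so V_uu = 0.0000
Node ud (S = 35.52): continuation = e^(−0.05)·[0.4684·0.0000 + 0.5316·5.1325] = 2.5956; exercise value = 0.0000 ≤ continuation, so V_ud = 2.5956
Node dd (S = 17.15): continuation = e^(−0.05)·[0.4684·5.1325 + 0.5316·17.9950] = 11.3869; exercise value = 12.8500 > continuation, so V_dd = 12.8500 (exercise)
Node u (S = 50.75): continuation = e^(−0.05)·[0.4684·0.0000 + 0.5316·2.5956] = 1.3126; exercise value = 0.0000 ≤ continuation, so V_u = 1.3126
Node d (S = 24.5): continuation = e^(−0.05)·[0.4684·2.5956 + 0.5316·12.8500] = 7.6547; exercise value = 5.5000 ≤ continuation, so V_d = 7.6547
Node 0 (S = 35): continuation = e^(−0.05)·[0.4684·1.3126 + 0.5316·7.6547] = 4.4559; exercise value = 0.0000 ≤ continuation, so V_0 = 4.4559

$4.46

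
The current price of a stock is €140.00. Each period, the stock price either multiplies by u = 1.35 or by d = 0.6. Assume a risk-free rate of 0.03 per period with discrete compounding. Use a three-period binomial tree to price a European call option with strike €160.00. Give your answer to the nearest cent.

Risk-neutral probability p = (1 + 0.03 − 0.6)/(1.35 − 0.6) = 0.4300/0.7500 = 0.5733
Terminal stock prices: S_uuu = 344.5, S_uud = 153.1, S_udd = 68.04, S_ddd = 30.24
Terminal payoffs (S − K): max(184.5, 0) = 184.5, max(-6.91, 0) = 0, max(-91.96, 0) = 0, max(-129.8, 0) = 0
Node uu (S = 255.2): V_uu = 1/1.03·[0.5733·184.4525 + 0.4267·0.0000] = 102.6726
Node ud (S = 113.4): V_ud = 1/1.03·[0.5733·0.0000 + 0.4267·0.0000] = 0.0000
Node dd (S = 50.4): V_dd = 1/1.03·[0.5733·0.0000 + 0.4267·0.0000] = 0.0000
Node u (S = 189): V_u = 1/1.03·[0.5733·102.6726 + 0.4267·0.0000] = 57.1511
Node d (S = 84): V_d = 1/1.03·[0.5733·0.0000 + 0.4267·0.0000] = 0.0000
Node 0 (S = 140): V_0 = 1/1.03·[0.5733·57.1511 + 0.4267·0.0000] = 31.8123

€31.81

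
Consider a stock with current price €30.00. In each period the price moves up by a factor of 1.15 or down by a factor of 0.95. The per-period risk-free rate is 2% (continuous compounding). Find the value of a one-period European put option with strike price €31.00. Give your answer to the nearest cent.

€1.59

Risk-neutral probability p = (e^0.02 − 0.95)/(1.15 − 0.95) = 0.0702/0.2000 = 0.3510
Terminal stock prices: S_u = 34.5, S_d = 28.5
Terminal payoffs (K − S): max(-3.5, 0) = 0, max(2.5, 0) = 2.5
Node 0 (S = 30): V_0 = e^(−0.02)·[0.3510·0.0000 + 0.6490·2.5000] = 1.5904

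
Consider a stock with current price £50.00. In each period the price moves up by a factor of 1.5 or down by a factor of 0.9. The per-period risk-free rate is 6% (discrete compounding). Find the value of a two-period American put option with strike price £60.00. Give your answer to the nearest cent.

£10.38

Risk-neutral probability p = (1 + 0.06 − 0.9)/(1.5 − 0.9) = 0.1600/0.6000 = 0.2667
Terminal stock prices: S_uu = 112.5, S_ud = 67.5, S_dd = 40.5
Terminal payoffs (K − S): max(-52.5, 0) = 0, max(-7.5, 0) = 0, max(19.5, 0) = 19.5
Node u (S = 75): continuation = 1/1.06·[0.2667·0.0000 + 0.7333·0.0000] = 0.0000; exercise value = 0.0000 ≤ continuation, so V_u = 0.0000
Node d (S = 45): continuation = 1/1.06·[0.2667·0.0000 + 0.7333·19.5000] = 13.4906; exercise value = 15.0000 > continuation, so V_d = 15.0000 (exercise)
Node 0 (S = 50): continuation = 1/1.06·[0.2667·0.0000 + 0.7333·15.0000] = 10.3774; exercise value = 10.0000 ≤ continuation, so V_0 = 10.3774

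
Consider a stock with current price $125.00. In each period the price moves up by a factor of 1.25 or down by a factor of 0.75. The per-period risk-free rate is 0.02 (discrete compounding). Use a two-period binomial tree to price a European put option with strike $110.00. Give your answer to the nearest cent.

$8.07

Risk-neutral probability p = (1 + 0.02 − 0.75)/(1.25 − 0.75) = 0.2700/0.5000 = 0.5400
Terminal stock prices: S_uu = 195.3, S_ud = 117.2, S_dd = 70.31
Terminal payoffs (K − S): max(-85.31, 0) = 0, max(-7.188, 0) = 0, max(39.69, 0) = 39.69
Node u (S = 156.2): V_u = 1/1.02·[0.5400·0.0000 + 0.4600·0.0000] = 0.0000
Node d (S = 93.75): V_d = 1/1.02·[0.5400·0.0000 + 0.4600·39.6875] = 17.8983
Node 0 (S = 125): V_0 = 1/1.02·[0.5400·0.0000 + 0.4600·17.8983] = 8.0718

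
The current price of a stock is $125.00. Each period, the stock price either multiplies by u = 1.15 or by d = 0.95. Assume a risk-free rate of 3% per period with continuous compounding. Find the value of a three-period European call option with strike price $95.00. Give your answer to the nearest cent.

Risk-neutral probability p = (e^0.03 − 0.95)/(1.15 − 0.95) = 0.0805/0.2000 = 0.4023
Terminal stock prices: S_uuu = 190.1, S_uud = 157, S_udd = 129.7, S_ddd = 107.2
Terminal payoffs (S − K): max(95.11, 0) = 95.11, max(62.05, 0) = 62.05, max(34.73, 0) = 34.73, max(12.17, 0) = 12.17
Node uu (S = 165.3): V_uu = e^(−0.03)·[0.4023·95.1094 + 0.5977·62.0469] = 73.1202
Node ud (S = 136.6): V_ud = e^(−0.03)·[0.4023·62.0469 + 0.5977·34.7344] = 44.3702
Node dd (S = 112.8): V_dd = e^(−0.03)·[0.4023·34.7344 + 0.5977·12.1719] = 20.6202
Node u (S = 143.8): V_u = e^(−0.03)·[0.4023·73.1202 + 0.5977·44.3702] = 54.2824
Node d (S = 118.8): V_d = e^(−0.03)·[0.4023·44.3702 + 0.5977·20.6202] = 29.2824
Node 0 (S = 125): V_0 = e^(−0.03)·[0.4023·54.2824 + 0.5977·29.2824] = 38.1765

$38.18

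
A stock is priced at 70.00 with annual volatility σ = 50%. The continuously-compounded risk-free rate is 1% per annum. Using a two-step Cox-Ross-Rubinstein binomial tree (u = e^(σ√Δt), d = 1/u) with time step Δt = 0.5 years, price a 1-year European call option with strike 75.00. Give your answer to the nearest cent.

CRR parameters: u = e^(σ√Δt) = e^(0.5·√0.5) = 1.4241, d = 1/u = 0.7022
Per-period rate: rΔt = 0.01·0.5 = 0.005, so R = e^0.005 = 1.0050
Risk-neutral probability p = (e^0.005 − 0.7022)/(1.4241 − 0.7022) = 0.3028/0.7219 = 0.4195
Terminal stock prices: S_uu = 142, S_ud = 70, S_dd = 34.51
Terminal payoffs (S − K): max(66.97, 0) = 66.97, max(-5, 0) = 0, max(-40.49, 0) = 0
Node u (S = 99.69): V_u = e^(−0.005)·[0.4195·66.9680 + 0.5805·0.0000] = 27.9506
Node d (S = 49.15): V_d = e^(−0.005)·[0.4195·0.0000 + 0.5805·0.0000] = 0.0000
Node 0 (S = 70): V_0 = e^(−0.005)·[0.4195·27.9506 + 0.5805·0.0000] = 11.6658

11.67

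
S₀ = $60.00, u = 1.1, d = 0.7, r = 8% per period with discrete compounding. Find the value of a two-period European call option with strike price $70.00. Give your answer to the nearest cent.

$2.01

Risk-neutral probability p = (1 + 0.08 − 0.7)/(1.1 − 0.7) = 0.3800/0.4000 = 0.9500
Terminal stock prices: S_uu = 72.6, S_ud = 46.2, S_dd = 29.4
Terminal payoffs (S − K): max(2.6, 0) = 2.6, max(-23.8, 0) = 0, max(-40.6, 0) = 0
Node u (S = 66): V_u = 1/1.08·[0.9500·2.6000 + 0.0500·0.0000] = 2.2870
Node d (S = 42): V_d = 1/1.08·[0.9500·0.0000 + 0.0500·0.0000] = 0.0000
Node 0 (S = 60): V_0 = 1/1.08·[0.9500·2.2870 + 0.0500·0.0000] = 2.0117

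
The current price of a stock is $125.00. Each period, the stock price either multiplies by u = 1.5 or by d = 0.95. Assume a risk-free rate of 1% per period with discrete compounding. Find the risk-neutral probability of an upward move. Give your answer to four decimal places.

Risk-neutral probability p = (1 + 0.01 − 0.95)/(1.5 − 0.95) = 0.0600/0.5500 = 0.1091

p = 0.1091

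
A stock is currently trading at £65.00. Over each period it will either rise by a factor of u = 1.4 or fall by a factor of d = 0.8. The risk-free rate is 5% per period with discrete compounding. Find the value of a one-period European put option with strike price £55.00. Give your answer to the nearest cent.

Risk-neutral probability p = (1 + 0.05 − 0.8)/(1.4 − 0.8) = 0.2500/0.6000 = 0.4167
Terminal stock prices: S_u = 91, S_d = 52
Terminal payoffs (K − S): max(-36, 0) = 0, max(3, 0) = 3
Node 0 (S = 65): V_0 = 1/1.05·[0.4167·0.0000 + 0.5833·3.0000] = 1.6667

£1.67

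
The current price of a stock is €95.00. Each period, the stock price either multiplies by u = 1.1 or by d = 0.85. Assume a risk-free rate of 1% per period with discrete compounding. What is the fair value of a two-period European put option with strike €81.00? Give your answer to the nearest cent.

Risk-neutral probability p = (1 + 0.01 − 0.85)/(1.1 − 0.85) = 0.1600/0.2500 = 0.6400
Terminal stock prices: S_uu = 115, S_ud = 88.83, S_dd = 68.64
Terminal payoffs (K − S): max(-33.95, 0) = 0, max(-7.825, 0) = 0, max(12.36, 0) = 12.36
Node u (S = 104.5): V_u = 1/1.01·[0.6400·0.0000 + 0.3600·0.0000] = 0.0000
Node d (S = 80.75): V_d = 1/1.01·[0.6400·0.0000 + 0.3600·12.3625] = 4.4064
Node 0 (S = 95): V_0 = 1/1.01·[0.6400·0.0000 + 0.3600·4.4064] = 1.5706

€1.57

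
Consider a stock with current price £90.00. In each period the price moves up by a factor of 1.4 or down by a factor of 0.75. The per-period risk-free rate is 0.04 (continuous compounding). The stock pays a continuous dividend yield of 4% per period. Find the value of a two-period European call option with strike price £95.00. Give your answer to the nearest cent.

Per-period risk-free factor R = e^0.04 = 1.0408; dividend-adjusted growth = e^(0.04−0.04) = 1.0000.
Risk-neutral probability p = (1.0000 − 0.75)/(1.4 − 0.75) = 0.2500/0.6500 = 0.3846
Terminal stock prices: S_uu = 176.4, S_ud = 94.5, S_dd = 50.62
Terminal payoffs (S − K): max(81.4, 0) = 81.4, max(-0.5, 0) = 0, max(-44.38, 0) = 0
Node u (S = 126): V_u = e^(−0.04)·[0.3846·81.4000 + 0.6154·0.0000] = 30.0801
Node d (S = 67.5): V_d = e^(−0.04)·[0.3846·0.0000 + 0.6154·0.0000] = 0.0000
Node 0 (S = 90): V_0 = e^(−0.04)·[0.3846·30.0801 + 0.6154·0.0000] = 11.1156

£11.12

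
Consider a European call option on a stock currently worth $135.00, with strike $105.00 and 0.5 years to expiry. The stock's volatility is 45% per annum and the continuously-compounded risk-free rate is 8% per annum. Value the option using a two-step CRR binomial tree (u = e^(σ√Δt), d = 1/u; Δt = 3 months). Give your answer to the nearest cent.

CRR parameters: u = e^(σ√Δt) = e^(0.45·√0.25) = 1.2523, d = 1/u = 0.7985
Per-period rate: rΔt = 0.08·0.25 = 0.02, so R = e^0.02 = 1.0202
Risk-neutral probability p = (e^0.02 − 0.7985)/(1.2523 − 0.7985) = 0.2217/0.4538 = 0.4885
Terminal stock prices: S_uu = 211.7, S_ud = 135, S_dd = 86.08
Terminal payoffs (S − K): max(106.7, 0) = 106.7, max(30, 0) = 30, max(-18.92, 0) = 0
Node u (S = 169.1): V_u = e^(−0.02)·[0.4885·106.7221 + 0.5115·30.0000] = 66.1427
Node d (S = 107.8): V_d = e^(−0.02)·[0.4885·30.0000 + 0.5115·0.0000] = 14.3649
Node 0 (S = 135): V_0 = e^(−0.02)·[0.4885·66.1427 + 0.5115·14.3649] = 38.8731

$38.87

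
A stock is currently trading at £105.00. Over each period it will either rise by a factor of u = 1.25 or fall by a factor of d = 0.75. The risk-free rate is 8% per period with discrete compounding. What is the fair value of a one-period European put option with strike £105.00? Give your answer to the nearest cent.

£8.26

Risk-neutral probability p = (1 + 0.08 − 0.75)/(1.25 − 0.75) = 0.3300/0.5000 = 0.6600
Terminal stock prices: S_u = 131.2, S_d = 78.75
Terminal payoffs (K − S): max(-26.25, 0) = 0, max(26.25, 0) = 26.25
Node 0 (S = 105): V_0 = 1/1.08·[0.6600·0.0000 + 0.3400·26.2500] = 8.2639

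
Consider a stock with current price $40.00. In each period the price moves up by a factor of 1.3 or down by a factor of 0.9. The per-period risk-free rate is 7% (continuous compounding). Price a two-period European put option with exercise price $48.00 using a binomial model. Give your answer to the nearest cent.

$4.90

Risk-neutral probability p = (e^0.07 − 0.9)/(1.3 − 0.9) = 0.1725/0.4000 = 0.4313
Terminal stock prices: S_uu = 67.6, S_ud = 46.8, S_dd = 32.4
Terminal payoffs (K − S): max(-19.6, 0) = 0, max(1.2, 0) = 1.2, max(15.6, 0) = 15.6
Node u (S = 52): V_u = e^(−0.07)·[0.4313·0.0000 + 0.5687·1.2000] = 0.6363
Node d (S = 36): V_d = e^(−0.07)·[0.4313·1.2000 + 0.5687·15.6000] = 8.7549
Node 0 (S = 40): V_0 = e^(−0.07)·[0.4313·0.6363 + 0.5687·8.7549] = 4.8984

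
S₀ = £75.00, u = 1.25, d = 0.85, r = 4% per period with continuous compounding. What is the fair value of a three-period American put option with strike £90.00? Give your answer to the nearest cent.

£15.77

Risk-neutral probability p = (e^0.04 − 0.85)/(1.25 − 0.85) = 0.1908/0.4000 = 0.4770
Terminal stock prices: S_uuu = 146.5, S_uud = 99.61, S_udd = 67.73, S_ddd = 46.06
Terminal payoffs (K − S): max(-56.48, 0) = 0, max(-9.609, 0) = 0, max(22.27, 0) = 22.27, max(43.94, 0) = 43.94
Node uu (S = 117.2): continuation = e^(−0.04)·[0.4770·0.0000 + 0.5230·0.0000] = 0.0000; exercise value = 0.0000 ≤ continuation, so V_uu = 0.0000
Node ud (S = 79.69): continuation = e^(−0.04)·[0.4770·0.0000 + 0.5230·22.2656] = 11.1877; exercise value = 10.3125 ≤ continuation, so V_ud = 11.1877
Node dd (S = 54.19): continuation = e^(−0.04)·[0.4770·22.2656 + 0.5230·43.9406] = 32.2835; exercise value = 35.8125 > continuation, so V_dd = 35.8125 (exercise)
Node u (S = 93.75): continuation = e^(−0.04)·[0.4770·0.0000 + 0.5230·11.1877] = 5.6215; exercise value = 0.0000 ≤ continuation, so V_u = 5.6215
Node d (S = 63.75): continuation = e^(−0.04)·[0.4770·11.1877 + 0.5230·35.8125] = 23.1222; exercise value = 26.2500 > continuation, so V_d = 26.2500 (exercise)
Node 0 (S = 75): continuation = e^(−0.04)·[0.4770·5.6215 + 0.5230·26.2500] = 15.7662; exercise value = 15.0000 ≤ continuation, so V_0 = 15.7662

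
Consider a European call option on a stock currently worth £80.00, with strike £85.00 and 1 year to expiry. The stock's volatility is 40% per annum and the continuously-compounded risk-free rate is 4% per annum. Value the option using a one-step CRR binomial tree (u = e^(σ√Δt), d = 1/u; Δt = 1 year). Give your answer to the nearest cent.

£14.88

CRR parameters: u = e^(σ√Δt) = e^(0.4·√1) = 1.4918, d = 1/u = 0.6703
Per-period rate: rΔt = 0.04·1 = 0.04, so R = e^0.04 = 1.0408
Risk-neutral probability p = (e^0.04 − 0.6703)/(1.4918 − 0.6703) = 0.3705/0.8215 = 0.4510
Terminal stock prices: S_u = 119.3, S_d = 53.63
Terminal payoffs (S − K): max(34.35, 0) = 34.35, max(-31.37, 0) = 0
Node 0 (S = 80): V_0 = e^(−0.04)·[0.4510·34.3460 + 0.5490·0.0000] = 14.8823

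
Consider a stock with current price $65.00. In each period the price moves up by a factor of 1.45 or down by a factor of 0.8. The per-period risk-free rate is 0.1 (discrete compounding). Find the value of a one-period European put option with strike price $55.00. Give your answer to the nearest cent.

Risk-neutral probability p = (1 + 0.1 − 0.8)/(1.45 − 0.8) = 0.3000/0.6500 = 0.4615
Terminal stock prices: S_u = 94.25, S_d = 52
Terminal payoffs (K − S): max(-39.25, 0) = 0, max(3, 0) = 3
Node 0 (S = 65): V_0 = 1/1.1·[0.4615·0.0000 + 0.5385·3.0000] = 1.4685

$1.47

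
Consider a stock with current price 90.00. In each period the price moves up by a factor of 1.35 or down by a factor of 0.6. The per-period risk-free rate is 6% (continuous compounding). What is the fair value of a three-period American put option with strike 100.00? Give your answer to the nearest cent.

Risk-neutral probability p = (e^0.06 − 0.6)/(1.35 − 0.6) = 0.4618/0.7500 = 0.6158
Terminal stock prices: S_uuu = 221.4, S_uud = 98.42, S_udd = 43.74, S_ddd = 19.44
Terminal payoffs (K − S): max(-121.4, 0) = 0, max(1.585, 0) = 1.585, max(56.26, 0) = 56.26, max(80.56, 0) = 80.56
Node uu (S = 164): continuation = e^(−0.06)·[0.6158·0.0000 + 0.3842·1.5850] = 0.5735; exercise value = 0.0000 ≤ continuation, so V_uu = 0.5735
Node ud (S = 72.9): continuation = e^(−0.06)·[0.6158·1.5850 + 0.3842·56.2600] = 21.2765; exercise value = 27.1000 > continuation, so V_ud = 27.1000 (exercise)
Node dd (S = 32.4): continuation = e^(−0.06)·[0.6158·56.2600 + 0.3842·80.5600] = 61.7765; exercise value = 67.6000 > continuation, so V_dd = 67.6000 (exercise)
Node u (S = 121.5): continuation = e^(−0.06)·[0.6158·0.5735 + 0.3842·27.1000] = 10.1385; exercise value = 0.0000 ≤ continuation, so V_u = 10.1385
Node d (S = 54): continuation = e^(−0.06)·[0.6158·27.1000 + 0.3842·67.6000] = 40.1765; exercise value = 46.0000 > continuation, so V_d = 46.0000 (exercise)
Node 0 (S = 90): continuation = e^(−0.06)·[0.6158·10.1385 + 0.3842·46.0000] = 22.5243; exercise value = 10.0000 ≤ continuation, so V_0 = 22.5243

22.52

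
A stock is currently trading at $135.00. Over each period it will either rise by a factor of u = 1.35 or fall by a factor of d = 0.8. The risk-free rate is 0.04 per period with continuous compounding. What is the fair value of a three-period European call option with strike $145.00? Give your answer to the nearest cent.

Risk-neutral probability p = (e^0.04 − 0.8)/(1.35 − 0.8) = 0.2408/0.5500 = 0.4378
Terminal stock prices: S_uuu = 332.2, S_uud = 196.8, S_udd = 116.6, S_ddd = 69.12
Terminal payoffs (S − K): max(187.2, 0) = 187.2, max(51.83, 0) = 51.83, max(-28.36, 0) = 0, max(-75.88, 0) = 0
Node uu (S = 246): V_uu = e^(−0.04)·[0.4378·187.1506 + 0.5622·51.8300] = 106.7230
Node ud (S = 145.8): V_ud = e^(−0.04)·[0.4378·51.8300 + 0.5622·0.0000] = 21.8033
Node dd (S = 86.4): V_dd = e^(−0.04)·[0.4378·0.0000 + 0.5622·0.0000] = 0.0000
Node u (S = 182.2): V_u = e^(−0.04)·[0.4378·106.7230 + 0.5622·21.8033] = 56.6716
Node d (S = 108): V_d = e^(−0.04)·[0.4378·21.8033 + 0.5622·0.0000] = 9.1720
Node 0 (S = 135): V_0 = e^(−0.04)·[0.4378·56.6716 + 0.5622·9.1720] = 28.7940

$28.79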